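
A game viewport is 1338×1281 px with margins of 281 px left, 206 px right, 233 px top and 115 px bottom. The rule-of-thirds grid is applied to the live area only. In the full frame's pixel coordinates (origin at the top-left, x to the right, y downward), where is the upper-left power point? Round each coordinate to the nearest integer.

(565, 544)

Content width = 1338 − 281 − 206 = 851 px; content height = 1281 − 233 − 115 = 933 px.
Upper-left is one-third across and one-third down within the live area.
x = 281 + 1 × 851/3 = 281 + 283.67 ≈ 565
y = 233 + 1 × 933/3 = 233 + 311.00 ≈ 544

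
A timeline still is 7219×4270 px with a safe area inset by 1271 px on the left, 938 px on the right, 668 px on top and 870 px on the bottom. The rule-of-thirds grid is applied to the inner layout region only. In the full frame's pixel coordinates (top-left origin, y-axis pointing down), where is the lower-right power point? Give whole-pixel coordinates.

Content width = 7219 − 1271 − 938 = 5010 px; content height = 4270 − 668 − 870 = 2732 px.
Lower-right is two-thirds across and two-thirds down within the inner layout region.
x = 1271 + 2 × 5010/3 = 1271 + 3340.00 ≈ 4611
y = 668 + 2 × 2732/3 = 668 + 1821.33 ≈ 2489

x = 4611 px, y = 2489 px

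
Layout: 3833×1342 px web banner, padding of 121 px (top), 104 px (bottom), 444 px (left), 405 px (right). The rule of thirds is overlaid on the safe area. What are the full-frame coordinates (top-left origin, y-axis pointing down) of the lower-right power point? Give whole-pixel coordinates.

Content width = 3833 − 444 − 405 = 2984 px; content height = 1342 − 121 − 104 = 1117 px.
Lower-right is two-thirds across and two-thirds down within the safe area.
x = 444 + 2 × 2984/3 = 444 + 1989.33 ≈ 2433
y = 121 + 2 × 1117/3 = 121 + 744.67 ≈ 866

x = 2433 px, y = 866 px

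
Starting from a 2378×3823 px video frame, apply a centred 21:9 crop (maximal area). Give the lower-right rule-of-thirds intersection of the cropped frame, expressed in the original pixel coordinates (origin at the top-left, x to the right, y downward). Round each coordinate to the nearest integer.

x = 1585 px, y = 2081 px

2378/3823 < 21/9, so the 21:9 crop keeps the full width 2378 and trims height to 2378 × 9/21 = 1019.14 px.
Top offset = (3823 − 1019.14)/2 = 1401.93 px; left offset = 0.
Lower-right is two-thirds across and two-thirds down within the crop:
x = 0.00 + 2 × 2378.00/3 ≈ 1585; y = 1401.93 + 2 × 1019.14/3 ≈ 2081.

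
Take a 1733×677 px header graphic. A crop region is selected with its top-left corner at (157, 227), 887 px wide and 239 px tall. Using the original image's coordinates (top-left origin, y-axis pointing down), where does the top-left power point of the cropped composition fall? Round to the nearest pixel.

x = 453 px, y = 307 px

One third of the crop width 887 is 295.67 px.
One third of the crop height 239 is 79.67 px.
The top-left point is one-third across and one-third down within the crop:
x = 157 + 1 × 295.67 ≈ 453; y = 227 + 1 × 79.67 ≈ 307.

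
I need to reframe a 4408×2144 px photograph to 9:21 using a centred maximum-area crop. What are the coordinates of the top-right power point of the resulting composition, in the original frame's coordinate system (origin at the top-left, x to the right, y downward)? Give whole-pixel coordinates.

4408/2144 > 9/21, so the 9:21 crop keeps the full height 2144 and trims width to 2144 × 9/21 = 918.86 px.
Left offset = (4408 − 918.86)/2 = 1744.57 px; top offset = 0.
Top-right is two-thirds across and one-third down within the crop:
x = 1744.57 + 2 × 918.86/3 ≈ 2357; y = 0.00 + 1 × 2144.00/3 ≈ 715.

(2357, 715)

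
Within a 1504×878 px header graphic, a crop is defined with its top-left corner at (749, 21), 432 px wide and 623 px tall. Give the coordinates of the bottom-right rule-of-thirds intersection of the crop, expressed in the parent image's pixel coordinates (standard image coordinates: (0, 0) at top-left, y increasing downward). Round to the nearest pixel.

(1037, 436)

One third of the crop width 432 is 144.00 px.
One third of the crop height 623 is 207.67 px.
The bottom-right point is two-thirds across and two-thirds down within the crop:
x = 749 + 2 × 144.00 ≈ 1037; y = 21 + 2 × 207.67 ≈ 436.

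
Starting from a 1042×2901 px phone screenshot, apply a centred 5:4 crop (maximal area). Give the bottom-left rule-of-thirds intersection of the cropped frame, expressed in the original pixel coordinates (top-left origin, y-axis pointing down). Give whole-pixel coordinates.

1042/2901 < 5/4, so the 5:4 crop keeps the full width 1042 and trims height to 1042 × 4/5 = 833.60 px.
Top offset = (2901 − 833.60)/2 = 1033.70 px; left offset = 0.
Bottom-left is one-third across and two-thirds down within the crop:
x = 0.00 + 1 × 1042.00/3 ≈ 347; y = 1033.70 + 2 × 833.60/3 ≈ 1589.

(347, 1589)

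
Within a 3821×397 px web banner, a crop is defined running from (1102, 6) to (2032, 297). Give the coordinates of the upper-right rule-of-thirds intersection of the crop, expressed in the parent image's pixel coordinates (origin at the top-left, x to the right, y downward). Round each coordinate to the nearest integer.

x = 1722 px, y = 103 px

Crop width = 2032 − 1102 = 930 px; one third is 310.00 px.
Crop height = 297 − 6 = 291 px; one third is 97.00 px.
The upper-right point is two-thirds across and one-third down within the crop:
x = 1102 + 2 × 310.00 ≈ 1722; y = 6 + 1 × 97.00 ≈ 103.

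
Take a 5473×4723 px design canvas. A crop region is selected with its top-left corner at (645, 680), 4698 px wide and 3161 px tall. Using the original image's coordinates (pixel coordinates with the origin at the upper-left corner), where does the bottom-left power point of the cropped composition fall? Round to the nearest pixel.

One third of the crop width 4698 is 1566.00 px.
One third of the crop height 3161 is 1053.67 px.
The bottom-left point is one-third across and two-thirds down within the crop:
x = 645 + 1 × 1566.00 ≈ 2211; y = 680 + 2 × 1053.67 ≈ 2787.

(2211, 2787)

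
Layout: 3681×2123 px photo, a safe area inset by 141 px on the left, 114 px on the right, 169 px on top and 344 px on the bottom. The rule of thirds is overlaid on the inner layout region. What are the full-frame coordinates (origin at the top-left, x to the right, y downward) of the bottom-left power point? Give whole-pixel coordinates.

(1283, 1242)

Content width = 3681 − 141 − 114 = 3426 px; content height = 2123 − 169 − 344 = 1610 px.
Bottom-left is one-third across and two-thirds down within the inner layout region.
x = 141 + 1 × 3426/3 = 141 + 1142.00 ≈ 1283
y = 169 + 2 × 1610/3 = 169 + 1073.33 ≈ 1242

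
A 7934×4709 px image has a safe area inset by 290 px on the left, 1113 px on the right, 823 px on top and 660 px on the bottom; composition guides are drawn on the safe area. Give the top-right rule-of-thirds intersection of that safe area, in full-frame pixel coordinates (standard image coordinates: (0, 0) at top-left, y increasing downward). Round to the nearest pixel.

Content width = 7934 − 290 − 1113 = 6531 px; content height = 4709 − 823 − 660 = 3226 px.
Top-right is two-thirds across and one-third down within the safe area.
x = 290 + 2 × 6531/3 = 290 + 4354.00 ≈ 4644
y = 823 + 1 × 3226/3 = 823 + 1075.33 ≈ 1898

x = 4644 px, y = 1898 px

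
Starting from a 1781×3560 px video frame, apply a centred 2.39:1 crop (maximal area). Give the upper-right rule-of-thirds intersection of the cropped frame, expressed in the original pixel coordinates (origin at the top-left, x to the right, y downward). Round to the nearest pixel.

1781/3560 < 2.39/1, so the 2.39:1 crop keeps the full width 1781 and trims height to 1781 × 1/2.39 = 745.19 px.
Top offset = (3560 − 745.19)/2 = 1407.41 px; left offset = 0.
Upper-right is two-thirds across and one-third down within the crop:
x = 0.00 + 2 × 1781.00/3 ≈ 1187; y = 1407.41 + 1 × 745.19/3 ≈ 1656.

(1187, 1656)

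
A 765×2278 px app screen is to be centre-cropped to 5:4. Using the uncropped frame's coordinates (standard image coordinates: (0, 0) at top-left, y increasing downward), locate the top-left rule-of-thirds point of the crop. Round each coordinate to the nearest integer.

(255, 1037)

765/2278 < 5/4, so the 5:4 crop keeps the full width 765 and trims height to 765 × 4/5 = 612.00 px.
Top offset = (2278 − 612.00)/2 = 833.00 px; left offset = 0.
Top-left is one-third across and one-third down within the crop:
x = 0.00 + 1 × 765.00/3 ≈ 255; y = 833.00 + 1 × 612.00/3 ≈ 1037.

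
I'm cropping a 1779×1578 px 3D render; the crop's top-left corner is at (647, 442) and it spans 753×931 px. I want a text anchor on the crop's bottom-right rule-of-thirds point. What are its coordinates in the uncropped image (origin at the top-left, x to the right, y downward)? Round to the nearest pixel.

One third of the crop width 753 is 251.00 px.
One third of the crop height 931 is 310.33 px.
The bottom-right point is two-thirds across and two-thirds down within the crop:
x = 647 + 2 × 251.00 ≈ 1149; y = 442 + 2 × 310.33 ≈ 1063.

x = 1149 px, y = 1063 px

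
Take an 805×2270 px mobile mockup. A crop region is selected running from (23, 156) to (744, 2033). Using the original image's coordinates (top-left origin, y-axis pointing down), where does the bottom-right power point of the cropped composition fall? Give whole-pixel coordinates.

Crop width = 744 − 23 = 721 px; one third is 240.33 px.
Crop height = 2033 − 156 = 1877 px; one third is 625.67 px.
The bottom-right point is two-thirds across and two-thirds down within the crop:
x = 23 + 2 × 240.33 ≈ 504; y = 156 + 2 × 625.67 ≈ 1407.

(504, 1407)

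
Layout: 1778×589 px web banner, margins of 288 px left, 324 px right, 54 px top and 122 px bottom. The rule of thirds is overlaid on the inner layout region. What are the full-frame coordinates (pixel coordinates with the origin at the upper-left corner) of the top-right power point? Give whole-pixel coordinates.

Content width = 1778 − 288 − 324 = 1166 px; content height = 589 − 54 − 122 = 413 px.
Top-right is two-thirds across and one-third down within the inner layout region.
x = 288 + 2 × 1166/3 = 288 + 777.33 ≈ 1065
y = 54 + 1 × 413/3 = 54 + 137.67 ≈ 192

x = 1065 px, y = 192 px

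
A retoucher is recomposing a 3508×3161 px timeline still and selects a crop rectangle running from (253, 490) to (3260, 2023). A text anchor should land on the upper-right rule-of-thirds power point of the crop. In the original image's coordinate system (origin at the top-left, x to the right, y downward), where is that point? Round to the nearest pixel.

(2258, 1001)

Crop width = 3260 − 253 = 3007 px; one third is 1002.33 px.
Crop height = 2023 − 490 = 1533 px; one third is 511.00 px.
The upper-right point is two-thirds across and one-third down within the crop:
x = 253 + 2 × 1002.33 ≈ 2258; y = 490 + 1 × 511.00 ≈ 1001.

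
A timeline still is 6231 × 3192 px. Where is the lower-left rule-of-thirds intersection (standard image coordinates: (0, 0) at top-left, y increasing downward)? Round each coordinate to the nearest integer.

The lower-left point sits one-third of the way across and two-thirds of the way down.
x = 1 × 6231/3 ≈ 2077; y = 2 × 3192/3 ≈ 2128.

x = 2077 px, y = 2128 px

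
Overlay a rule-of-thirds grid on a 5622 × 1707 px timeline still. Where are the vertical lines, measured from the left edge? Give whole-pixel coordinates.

x = 1874 px and x = 3748 px

5622 / 3 = 1874, so the vertical lines sit at one and two thirds of 5622.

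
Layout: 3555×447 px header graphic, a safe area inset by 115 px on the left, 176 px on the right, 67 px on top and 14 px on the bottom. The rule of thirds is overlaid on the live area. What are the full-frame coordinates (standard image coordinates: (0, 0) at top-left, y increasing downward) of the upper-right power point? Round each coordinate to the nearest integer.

Content width = 3555 − 115 − 176 = 3264 px; content height = 447 − 67 − 14 = 366 px.
Upper-right is two-thirds across and one-third down within the live area.
x = 115 + 2 × 3264/3 = 115 + 2176.00 ≈ 2291
y = 67 + 1 × 366/3 = 67 + 122.00 ≈ 189

x = 2291 px, y = 189 px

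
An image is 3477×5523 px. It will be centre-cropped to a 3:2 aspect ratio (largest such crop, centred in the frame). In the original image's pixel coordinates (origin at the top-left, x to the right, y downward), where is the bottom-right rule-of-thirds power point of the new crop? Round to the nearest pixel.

x = 2318 px, y = 3148 px

3477/5523 < 3/2, so the 3:2 crop keeps the full width 3477 and trims height to 3477 × 2/3 = 2318.00 px.
Top offset = (5523 − 2318.00)/2 = 1602.50 px; left offset = 0.
Bottom-right is two-thirds across and two-thirds down within the crop:
x = 0.00 + 2 × 3477.00/3 ≈ 2318; y = 1602.50 + 2 × 2318.00/3 ≈ 3148.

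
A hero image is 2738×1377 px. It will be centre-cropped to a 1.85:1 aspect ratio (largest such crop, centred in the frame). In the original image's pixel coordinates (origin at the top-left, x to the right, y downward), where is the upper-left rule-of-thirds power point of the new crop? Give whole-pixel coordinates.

x = 944 px, y = 459 px

2738/1377 > 1.85/1, so the 1.85:1 crop keeps the full height 1377 and trims width to 1377 × 1.85/1 = 2547.45 px.
Left offset = (2738 − 2547.45)/2 = 95.27 px; top offset = 0.
Upper-left is one-third across and one-third down within the crop:
x = 95.27 + 1 × 2547.45/3 ≈ 944; y = 0.00 + 1 × 1377.00/3 ≈ 459.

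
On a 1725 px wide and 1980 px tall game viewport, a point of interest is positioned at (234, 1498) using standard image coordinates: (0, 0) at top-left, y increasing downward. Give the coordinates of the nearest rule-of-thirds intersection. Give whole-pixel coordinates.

x = 575 px, y = 1320 px

Third lines: x ∈ {575, 1150}, y ∈ {660, 1320}.
234 is closer to x = 575; 1498 is closer to y = 1320.
So the nearest intersection is the lower-left power point.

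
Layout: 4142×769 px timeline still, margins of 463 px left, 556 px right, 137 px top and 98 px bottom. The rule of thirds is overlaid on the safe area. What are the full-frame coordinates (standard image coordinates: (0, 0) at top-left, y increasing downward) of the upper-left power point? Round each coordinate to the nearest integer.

Content width = 4142 − 463 − 556 = 3123 px; content height = 769 − 137 − 98 = 534 px.
Upper-left is one-third across and one-third down within the safe area.
x = 463 + 1 × 3123/3 = 463 + 1041.00 ≈ 1504
y = 137 + 1 × 534/3 = 137 + 178.00 ≈ 315

(1504, 315)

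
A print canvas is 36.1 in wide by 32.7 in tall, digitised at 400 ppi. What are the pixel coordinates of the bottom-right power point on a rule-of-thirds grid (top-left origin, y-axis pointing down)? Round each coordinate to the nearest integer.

(9627, 8720)

In pixels the canvas is 36.1 × 400 = 14440 wide and 32.7 × 400 = 13080 tall.
The bottom-right point is two-thirds across and two-thirds down:
x = 2 × 14440/3 ≈ 9627; y = 2 × 13080/3 ≈ 8720.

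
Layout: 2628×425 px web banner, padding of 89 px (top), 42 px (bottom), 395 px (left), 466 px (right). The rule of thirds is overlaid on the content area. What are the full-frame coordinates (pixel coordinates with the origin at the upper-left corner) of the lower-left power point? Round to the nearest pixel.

(984, 285)

Content width = 2628 − 395 − 466 = 1767 px; content height = 425 − 89 − 42 = 294 px.
Lower-left is one-third across and two-thirds down within the content area.
x = 395 + 1 × 1767/3 = 395 + 589.00 ≈ 984
y = 89 + 2 × 294/3 = 89 + 196.00 ≈ 285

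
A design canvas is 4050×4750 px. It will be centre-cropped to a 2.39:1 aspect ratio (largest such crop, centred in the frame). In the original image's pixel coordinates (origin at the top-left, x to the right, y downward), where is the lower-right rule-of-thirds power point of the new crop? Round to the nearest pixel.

4050/4750 < 2.39/1, so the 2.39:1 crop keeps the full width 4050 and trims height to 4050 × 1/2.39 = 1694.56 px.
Top offset = (4750 − 1694.56)/2 = 1527.72 px; left offset = 0.
Lower-right is two-thirds across and two-thirds down within the crop:
x = 0.00 + 2 × 4050.00/3 ≈ 2700; y = 1527.72 + 2 × 1694.56/3 ≈ 2657.

x = 2700 px, y = 2657 px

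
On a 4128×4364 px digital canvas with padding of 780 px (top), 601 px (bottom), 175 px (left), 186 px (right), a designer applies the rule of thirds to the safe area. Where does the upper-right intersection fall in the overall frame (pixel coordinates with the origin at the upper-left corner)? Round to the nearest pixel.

x = 2686 px, y = 1774 px

Content width = 4128 − 175 − 186 = 3767 px; content height = 4364 − 780 − 601 = 2983 px.
Upper-right is two-thirds across and one-third down within the safe area.
x = 175 + 2 × 3767/3 = 175 + 2511.33 ≈ 2686
y = 780 + 1 × 2983/3 = 780 + 994.33 ≈ 1774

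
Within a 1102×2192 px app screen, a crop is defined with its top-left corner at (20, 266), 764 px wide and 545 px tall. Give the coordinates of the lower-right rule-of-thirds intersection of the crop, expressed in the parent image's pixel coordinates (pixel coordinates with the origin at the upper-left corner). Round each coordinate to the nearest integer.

x = 529 px, y = 629 px

One third of the crop width 764 is 254.67 px.
One third of the crop height 545 is 181.67 px.
The lower-right point is two-thirds across and two-thirds down within the crop:
x = 20 + 2 × 254.67 ≈ 529; y = 266 + 2 × 181.67 ≈ 629.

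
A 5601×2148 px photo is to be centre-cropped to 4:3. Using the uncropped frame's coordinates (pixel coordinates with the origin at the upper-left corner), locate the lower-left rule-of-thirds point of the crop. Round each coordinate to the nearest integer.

(2323, 1432)

5601/2148 > 4/3, so the 4:3 crop keeps the full height 2148 and trims width to 2148 × 4/3 = 2864.00 px.
Left offset = (5601 − 2864.00)/2 = 1368.50 px; top offset = 0.
Lower-left is one-third across and two-thirds down within the crop:
x = 1368.50 + 1 × 2864.00/3 ≈ 2323; y = 0.00 + 2 × 2148.00/3 ≈ 1432.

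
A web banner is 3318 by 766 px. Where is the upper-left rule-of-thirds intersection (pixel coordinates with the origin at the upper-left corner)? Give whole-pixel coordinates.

The upper-left point sits one-third of the way across and one-third of the way down.
x = 1 × 3318/3 ≈ 1106; y = 1 × 766/3 ≈ 255.

(1106, 255)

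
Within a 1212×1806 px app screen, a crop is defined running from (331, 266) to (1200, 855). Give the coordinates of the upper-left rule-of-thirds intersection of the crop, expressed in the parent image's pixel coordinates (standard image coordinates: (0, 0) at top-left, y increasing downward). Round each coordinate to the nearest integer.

Crop width = 1200 − 331 = 869 px; one third is 289.67 px.
Crop height = 855 − 266 = 589 px; one third is 196.33 px.
The upper-left point is one-third across and one-third down within the crop:
x = 331 + 1 × 289.67 ≈ 621; y = 266 + 1 × 196.33 ≈ 462.

x = 621 px, y = 462 px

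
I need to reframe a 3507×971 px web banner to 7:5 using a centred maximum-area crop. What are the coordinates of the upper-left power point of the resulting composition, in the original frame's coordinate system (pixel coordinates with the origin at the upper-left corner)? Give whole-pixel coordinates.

3507/971 > 7/5, so the 7:5 crop keeps the full height 971 and trims width to 971 × 7/5 = 1359.40 px.
Left offset = (3507 − 1359.40)/2 = 1073.80 px; top offset = 0.
Upper-left is one-third across and one-third down within the crop:
x = 1073.80 + 1 × 1359.40/3 ≈ 1527; y = 0.00 + 1 × 971.00/3 ≈ 324.

x = 1527 px, y = 324 px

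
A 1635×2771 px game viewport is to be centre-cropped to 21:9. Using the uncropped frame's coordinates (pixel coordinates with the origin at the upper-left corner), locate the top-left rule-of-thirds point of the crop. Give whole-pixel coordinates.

x = 545 px, y = 1269 px

1635/2771 < 21/9, so the 21:9 crop keeps the full width 1635 and trims height to 1635 × 9/21 = 700.71 px.
Top offset = (2771 − 700.71)/2 = 1035.14 px; left offset = 0.
Top-left is one-third across and one-third down within the crop:
x = 0.00 + 1 × 1635.00/3 ≈ 545; y = 1035.14 + 1 × 700.71/3 ≈ 1269.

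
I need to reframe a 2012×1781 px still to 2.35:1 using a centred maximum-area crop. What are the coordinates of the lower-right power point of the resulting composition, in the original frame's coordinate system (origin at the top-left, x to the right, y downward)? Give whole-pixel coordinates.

2012/1781 < 2.35/1, so the 2.35:1 crop keeps the full width 2012 and trims height to 2012 × 1/2.35 = 856.17 px.
Top offset = (1781 − 856.17)/2 = 462.41 px; left offset = 0.
Lower-right is two-thirds across and two-thirds down within the crop:
x = 0.00 + 2 × 2012.00/3 ≈ 1341; y = 462.41 + 2 × 856.17/3 ≈ 1033.

(1341, 1033)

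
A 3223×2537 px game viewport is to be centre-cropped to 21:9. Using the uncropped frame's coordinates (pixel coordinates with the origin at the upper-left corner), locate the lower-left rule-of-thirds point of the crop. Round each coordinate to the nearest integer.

3223/2537 < 21/9, so the 21:9 crop keeps the full width 3223 and trims height to 3223 × 9/21 = 1381.29 px.
Top offset = (2537 − 1381.29)/2 = 577.86 px; left offset = 0.
Lower-left is one-third across and two-thirds down within the crop:
x = 0.00 + 1 × 3223.00/3 ≈ 1074; y = 577.86 + 2 × 1381.29/3 ≈ 1499.

x = 1074 px, y = 1499 px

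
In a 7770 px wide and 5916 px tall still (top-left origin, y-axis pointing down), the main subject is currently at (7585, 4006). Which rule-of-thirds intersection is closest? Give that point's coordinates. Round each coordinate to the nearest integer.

(5180, 3944)

Third lines: x ∈ {2590, 5180}, y ∈ {1972, 3944}.
7585 is closer to x = 5180; 4006 is closer to y = 3944.
So the nearest intersection is the lower-right power point.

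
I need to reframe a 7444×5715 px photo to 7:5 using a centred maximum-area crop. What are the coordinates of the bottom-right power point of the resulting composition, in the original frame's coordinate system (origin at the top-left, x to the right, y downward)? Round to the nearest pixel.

7444/5715 < 7/5, so the 7:5 crop keeps the full width 7444 and trims height to 7444 × 5/7 = 5317.14 px.
Top offset = (5715 − 5317.14)/2 = 198.93 px; left offset = 0.
Bottom-right is two-thirds across and two-thirds down within the crop:
x = 0.00 + 2 × 7444.00/3 ≈ 4963; y = 198.93 + 2 × 5317.14/3 ≈ 3744.

x = 4963 px, y = 3744 px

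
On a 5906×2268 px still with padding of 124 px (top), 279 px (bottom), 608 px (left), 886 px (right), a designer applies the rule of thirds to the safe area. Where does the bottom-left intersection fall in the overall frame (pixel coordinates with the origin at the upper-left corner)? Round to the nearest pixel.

(2079, 1367)

Content width = 5906 − 608 − 886 = 4412 px; content height = 2268 − 124 − 279 = 1865 px.
Bottom-left is one-third across and two-thirds down within the safe area.
x = 608 + 1 × 4412/3 = 608 + 1470.67 ≈ 2079
y = 124 + 2 × 1865/3 = 124 + 1243.33 ≈ 1367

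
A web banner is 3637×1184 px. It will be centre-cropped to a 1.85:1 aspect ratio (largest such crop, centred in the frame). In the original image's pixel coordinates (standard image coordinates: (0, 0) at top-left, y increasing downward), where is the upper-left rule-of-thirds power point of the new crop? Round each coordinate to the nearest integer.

3637/1184 > 1.85/1, so the 1.85:1 crop keeps the full height 1184 and trims width to 1184 × 1.85/1 = 2190.40 px.
Left offset = (3637 − 2190.40)/2 = 723.30 px; top offset = 0.
Upper-left is one-third across and one-third down within the crop:
x = 723.30 + 1 × 2190.40/3 ≈ 1453; y = 0.00 + 1 × 1184.00/3 ≈ 395.

x = 1453 px, y = 395 px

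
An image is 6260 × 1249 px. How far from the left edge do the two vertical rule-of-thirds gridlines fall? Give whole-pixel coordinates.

6260 / 3 = 2086.67, so the vertical lines sit at one and two thirds of 6260.

2087 px and 4173 px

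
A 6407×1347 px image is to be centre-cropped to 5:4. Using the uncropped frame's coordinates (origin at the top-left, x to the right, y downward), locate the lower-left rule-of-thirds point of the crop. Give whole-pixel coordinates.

x = 2923 px, y = 898 px

6407/1347 > 5/4, so the 5:4 crop keeps the full height 1347 and trims width to 1347 × 5/4 = 1683.75 px.
Left offset = (6407 − 1683.75)/2 = 2361.62 px; top offset = 0.
Lower-left is one-third across and two-thirds down within the crop:
x = 2361.62 + 1 × 1683.75/3 ≈ 2923; y = 0.00 + 2 × 1347.00/3 ≈ 898.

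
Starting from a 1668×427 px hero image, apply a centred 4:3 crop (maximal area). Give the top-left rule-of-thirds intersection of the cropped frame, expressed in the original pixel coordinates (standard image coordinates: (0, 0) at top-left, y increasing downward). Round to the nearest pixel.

x = 739 px, y = 142 px

1668/427 > 4/3, so the 4:3 crop keeps the full height 427 and trims width to 427 × 4/3 = 569.33 px.
Left offset = (1668 − 569.33)/2 = 549.33 px; top offset = 0.
Top-left is one-third across and one-third down within the crop:
x = 549.33 + 1 × 569.33/3 ≈ 739; y = 0.00 + 1 × 427.00/3 ≈ 142.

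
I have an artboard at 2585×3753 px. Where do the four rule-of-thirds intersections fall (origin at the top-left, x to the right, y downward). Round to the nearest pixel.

One third of 2585 is 861.67; one third of 3753 is 1251.
Vertical third lines at x = 862 and x = 1723; horizontal third lines at y = 1251 and y = 2502.

(862, 1251), (1723, 1251), (862, 2502), (1723, 2502)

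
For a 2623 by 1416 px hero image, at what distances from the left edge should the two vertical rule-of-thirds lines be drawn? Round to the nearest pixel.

874 px and 1749 px

2623 / 3 = 874.33, so the vertical lines sit at one and two thirds of 2623.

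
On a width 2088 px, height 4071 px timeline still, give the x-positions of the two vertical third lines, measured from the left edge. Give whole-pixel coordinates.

2088 / 3 = 696, so the vertical lines sit at one and two thirds of 2088.

x = 696 px and x = 1392 px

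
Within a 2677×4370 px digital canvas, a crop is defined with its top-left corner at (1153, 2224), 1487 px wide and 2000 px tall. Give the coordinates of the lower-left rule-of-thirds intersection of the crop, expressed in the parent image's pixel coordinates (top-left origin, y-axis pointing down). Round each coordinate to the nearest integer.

x = 1649 px, y = 3557 px

One third of the crop width 1487 is 495.67 px.
One third of the crop height 2000 is 666.67 px.
The lower-left point is one-third across and two-thirds down within the crop:
x = 1153 + 1 × 495.67 ≈ 1649; y = 2224 + 2 × 666.67 ≈ 3557.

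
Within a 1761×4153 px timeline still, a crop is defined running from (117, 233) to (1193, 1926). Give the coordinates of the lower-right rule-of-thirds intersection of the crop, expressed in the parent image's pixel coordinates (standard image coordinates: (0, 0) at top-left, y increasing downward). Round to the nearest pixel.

Crop width = 1193 − 117 = 1076 px; one third is 358.67 px.
Crop height = 1926 − 233 = 1693 px; one third is 564.33 px.
The lower-right point is two-thirds across and two-thirds down within the crop:
x = 117 + 2 × 358.67 ≈ 834; y = 233 + 2 × 564.33 ≈ 1362.

(834, 1362)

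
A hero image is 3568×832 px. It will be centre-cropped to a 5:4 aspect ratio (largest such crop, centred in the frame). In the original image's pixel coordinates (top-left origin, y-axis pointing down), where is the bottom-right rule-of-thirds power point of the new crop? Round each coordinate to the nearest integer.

3568/832 > 5/4, so the 5:4 crop keeps the full height 832 and trims width to 832 × 5/4 = 1040.00 px.
Left offset = (3568 − 1040.00)/2 = 1264.00 px; top offset = 0.
Bottom-right is two-thirds across and two-thirds down within the crop:
x = 1264.00 + 2 × 1040.00/3 ≈ 1957; y = 0.00 + 2 × 832.00/3 ≈ 555.

(1957, 555)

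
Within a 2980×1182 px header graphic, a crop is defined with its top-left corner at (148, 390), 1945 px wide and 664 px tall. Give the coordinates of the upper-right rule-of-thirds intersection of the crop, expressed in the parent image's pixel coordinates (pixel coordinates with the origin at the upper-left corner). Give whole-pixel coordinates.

One third of the crop width 1945 is 648.33 px.
One third of the crop height 664 is 221.33 px.
The upper-right point is two-thirds across and one-third down within the crop:
x = 148 + 2 × 648.33 ≈ 1445; y = 390 + 1 × 221.33 ≈ 611.

(1445, 611)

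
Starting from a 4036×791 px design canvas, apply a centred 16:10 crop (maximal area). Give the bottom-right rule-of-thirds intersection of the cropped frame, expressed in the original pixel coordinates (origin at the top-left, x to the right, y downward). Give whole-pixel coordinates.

(2229, 527)

4036/791 > 16/10, so the 16:10 crop keeps the full height 791 and trims width to 791 × 16/10 = 1265.60 px.
Left offset = (4036 − 1265.60)/2 = 1385.20 px; top offset = 0.
Bottom-right is two-thirds across and two-thirds down within the crop:
x = 1385.20 + 2 × 1265.60/3 ≈ 2229; y = 0.00 + 2 × 791.00/3 ≈ 527.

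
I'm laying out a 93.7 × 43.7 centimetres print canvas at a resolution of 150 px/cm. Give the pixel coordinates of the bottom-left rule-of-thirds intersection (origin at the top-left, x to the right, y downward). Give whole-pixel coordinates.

In pixels the canvas is 93.7 × 150 = 14055 wide and 43.7 × 150 = 6555 tall.
The bottom-left point is one-third across and two-thirds down:
x = 1 × 14055/3 ≈ 4685; y = 2 × 6555/3 ≈ 4370.

x = 4685 px, y = 4370 px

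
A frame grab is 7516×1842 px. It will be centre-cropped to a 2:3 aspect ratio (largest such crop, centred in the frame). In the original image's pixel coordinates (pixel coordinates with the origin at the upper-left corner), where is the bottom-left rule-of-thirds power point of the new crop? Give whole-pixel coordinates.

x = 3553 px, y = 1228 px

7516/1842 > 2/3, so the 2:3 crop keeps the full height 1842 and trims width to 1842 × 2/3 = 1228.00 px.
Left offset = (7516 − 1228.00)/2 = 3144.00 px; top offset = 0.
Bottom-left is one-third across and two-thirds down within the crop:
x = 3144.00 + 1 × 1228.00/3 ≈ 3553; y = 0.00 + 2 × 1842.00/3 ≈ 1228.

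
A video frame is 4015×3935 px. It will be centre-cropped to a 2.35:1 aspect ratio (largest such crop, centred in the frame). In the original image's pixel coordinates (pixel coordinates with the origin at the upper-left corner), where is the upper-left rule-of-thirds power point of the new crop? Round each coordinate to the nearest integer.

x = 1338 px, y = 1683 px

4015/3935 < 2.35/1, so the 2.35:1 crop keeps the full width 4015 and trims height to 4015 × 1/2.35 = 1708.51 px.
Top offset = (3935 − 1708.51)/2 = 1113.24 px; left offset = 0.
Upper-left is one-third across and one-third down within the crop:
x = 0.00 + 1 × 4015.00/3 ≈ 1338; y = 1113.24 + 1 × 1708.51/3 ≈ 1683.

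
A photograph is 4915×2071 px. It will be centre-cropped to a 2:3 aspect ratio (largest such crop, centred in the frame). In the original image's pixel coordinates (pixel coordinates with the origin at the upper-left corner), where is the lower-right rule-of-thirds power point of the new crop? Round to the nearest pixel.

4915/2071 > 2/3, so the 2:3 crop keeps the full height 2071 and trims width to 2071 × 2/3 = 1380.67 px.
Left offset = (4915 − 1380.67)/2 = 1767.17 px; top offset = 0.
Lower-right is two-thirds across and two-thirds down within the crop:
x = 1767.17 + 2 × 1380.67/3 ≈ 2688; y = 0.00 + 2 × 2071.00/3 ≈ 1381.

x = 2688 px, y = 1381 px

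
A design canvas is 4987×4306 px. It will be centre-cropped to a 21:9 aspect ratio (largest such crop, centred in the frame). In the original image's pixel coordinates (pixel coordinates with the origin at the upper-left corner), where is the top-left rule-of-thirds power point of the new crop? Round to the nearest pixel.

x = 1662 px, y = 1797 px

4987/4306 < 21/9, so the 21:9 crop keeps the full width 4987 and trims height to 4987 × 9/21 = 2137.29 px.
Top offset = (4306 − 2137.29)/2 = 1084.36 px; left offset = 0.
Top-left is one-third across and one-third down within the crop:
x = 0.00 + 1 × 4987.00/3 ≈ 1662; y = 1084.36 + 1 × 2137.29/3 ≈ 1797.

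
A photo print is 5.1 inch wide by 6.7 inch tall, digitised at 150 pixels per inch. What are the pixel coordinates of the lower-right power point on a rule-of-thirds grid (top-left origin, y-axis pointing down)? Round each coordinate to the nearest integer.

x = 510 px, y = 670 px

In pixels the canvas is 5.1 × 150 = 765 wide and 6.7 × 150 = 1005 tall.
The lower-right point is two-thirds across and two-thirds down:
x = 2 × 765/3 ≈ 510; y = 2 × 1005/3 ≈ 670.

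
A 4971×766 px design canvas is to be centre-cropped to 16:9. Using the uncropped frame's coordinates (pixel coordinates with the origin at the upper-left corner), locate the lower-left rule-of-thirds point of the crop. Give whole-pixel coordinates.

x = 2259 px, y = 511 px

4971/766 > 16/9, so the 16:9 crop keeps the full height 766 and trims width to 766 × 16/9 = 1361.78 px.
Left offset = (4971 − 1361.78)/2 = 1804.61 px; top offset = 0.
Lower-left is one-third across and two-thirds down within the crop:
x = 1804.61 + 1 × 1361.78/3 ≈ 2259; y = 0.00 + 2 × 766.00/3 ≈ 511.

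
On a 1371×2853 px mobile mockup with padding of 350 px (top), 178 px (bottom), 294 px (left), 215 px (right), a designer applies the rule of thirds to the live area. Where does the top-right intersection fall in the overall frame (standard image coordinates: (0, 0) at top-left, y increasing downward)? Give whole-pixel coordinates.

Content width = 1371 − 294 − 215 = 862 px; content height = 2853 − 350 − 178 = 2325 px.
Top-right is two-thirds across and one-third down within the live area.
x = 294 + 2 × 862/3 = 294 + 574.67 ≈ 869
y = 350 + 1 × 2325/3 = 350 + 775.00 ≈ 1125

x = 869 px, y = 1125 px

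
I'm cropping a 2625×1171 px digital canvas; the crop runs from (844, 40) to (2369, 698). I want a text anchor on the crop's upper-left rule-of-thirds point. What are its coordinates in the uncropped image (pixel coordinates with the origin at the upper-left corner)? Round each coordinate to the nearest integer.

Crop width = 2369 − 844 = 1525 px; one third is 508.33 px.
Crop height = 698 − 40 = 658 px; one third is 219.33 px.
The upper-left point is one-third across and one-third down within the crop:
x = 844 + 1 × 508.33 ≈ 1352; y = 40 + 1 × 219.33 ≈ 259.

(1352, 259)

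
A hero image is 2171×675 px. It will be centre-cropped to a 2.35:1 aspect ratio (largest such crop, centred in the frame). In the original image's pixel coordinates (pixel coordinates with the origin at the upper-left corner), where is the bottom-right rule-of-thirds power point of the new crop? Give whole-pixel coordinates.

x = 1350 px, y = 450 px

2171/675 > 2.35/1, so the 2.35:1 crop keeps the full height 675 and trims width to 675 × 2.35/1 = 1586.25 px.
Left offset = (2171 − 1586.25)/2 = 292.38 px; top offset = 0.
Bottom-right is two-thirds across and two-thirds down within the crop:
x = 292.38 + 2 × 1586.25/3 ≈ 1350; y = 0.00 + 2 × 675.00/3 ≈ 450.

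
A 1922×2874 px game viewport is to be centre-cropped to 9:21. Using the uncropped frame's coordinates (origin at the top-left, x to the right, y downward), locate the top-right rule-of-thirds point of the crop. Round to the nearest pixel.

1922/2874 > 9/21, so the 9:21 crop keeps the full height 2874 and trims width to 2874 × 9/21 = 1231.71 px.
Left offset = (1922 − 1231.71)/2 = 345.14 px; top offset = 0.
Top-right is two-thirds across and one-third down within the crop:
x = 345.14 + 2 × 1231.71/3 ≈ 1166; y = 0.00 + 1 × 2874.00/3 ≈ 958.

x = 1166 px, y = 958 px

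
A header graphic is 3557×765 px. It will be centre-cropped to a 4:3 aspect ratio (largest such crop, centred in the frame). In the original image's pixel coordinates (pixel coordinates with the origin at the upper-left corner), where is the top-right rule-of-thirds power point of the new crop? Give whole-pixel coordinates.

(1949, 255)

3557/765 > 4/3, so the 4:3 crop keeps the full height 765 and trims width to 765 × 4/3 = 1020.00 px.
Left offset = (3557 − 1020.00)/2 = 1268.50 px; top offset = 0.
Top-right is two-thirds across and one-third down within the crop:
x = 1268.50 + 2 × 1020.00/3 ≈ 1949; y = 0.00 + 1 × 765.00/3 ≈ 255.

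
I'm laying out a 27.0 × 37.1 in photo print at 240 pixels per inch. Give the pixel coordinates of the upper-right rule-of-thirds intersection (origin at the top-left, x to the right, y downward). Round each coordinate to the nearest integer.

In pixels the canvas is 27.0 × 240 = 6480 wide and 37.1 × 240 = 8904 tall.
The upper-right point is two-thirds across and one-third down:
x = 2 × 6480/3 ≈ 4320; y = 1 × 8904/3 ≈ 2968.

(4320, 2968)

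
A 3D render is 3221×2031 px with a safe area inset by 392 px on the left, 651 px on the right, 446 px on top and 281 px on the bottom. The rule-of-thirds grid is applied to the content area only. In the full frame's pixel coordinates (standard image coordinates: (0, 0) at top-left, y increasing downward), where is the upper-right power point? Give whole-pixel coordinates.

(1844, 881)

Content width = 3221 − 392 − 651 = 2178 px; content height = 2031 − 446 − 281 = 1304 px.
Upper-right is two-thirds across and one-third down within the content area.
x = 392 + 2 × 2178/3 = 392 + 1452.00 ≈ 1844
y = 446 + 1 × 1304/3 = 446 + 434.67 ≈ 881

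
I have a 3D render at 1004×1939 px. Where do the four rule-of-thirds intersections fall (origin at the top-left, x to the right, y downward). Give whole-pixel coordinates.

(335, 646), (669, 646), (335, 1293), (669, 1293)

One third of 1004 is 334.67; one third of 1939 is 646.33.
Vertical third lines at x = 335 and x = 669; horizontal third lines at y = 646 and y = 1293.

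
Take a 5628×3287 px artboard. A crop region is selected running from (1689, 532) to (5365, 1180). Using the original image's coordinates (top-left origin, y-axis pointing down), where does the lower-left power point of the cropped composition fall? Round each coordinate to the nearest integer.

x = 2914 px, y = 964 px

Crop width = 5365 − 1689 = 3676 px; one third is 1225.33 px.
Crop height = 1180 − 532 = 648 px; one third is 216.00 px.
The lower-left point is one-third across and two-thirds down within the crop:
x = 1689 + 1 × 1225.33 ≈ 2914; y = 532 + 2 × 216.00 ≈ 964.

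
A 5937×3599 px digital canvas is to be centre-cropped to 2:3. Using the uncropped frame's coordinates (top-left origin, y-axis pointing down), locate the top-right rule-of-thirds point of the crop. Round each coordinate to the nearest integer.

(3368, 1200)

5937/3599 > 2/3, so the 2:3 crop keeps the full height 3599 and trims width to 3599 × 2/3 = 2399.33 px.
Left offset = (5937 − 2399.33)/2 = 1768.83 px; top offset = 0.
Top-right is two-thirds across and one-third down within the crop:
x = 1768.83 + 2 × 2399.33/3 ≈ 3368; y = 0.00 + 1 × 3599.00/3 ≈ 1200.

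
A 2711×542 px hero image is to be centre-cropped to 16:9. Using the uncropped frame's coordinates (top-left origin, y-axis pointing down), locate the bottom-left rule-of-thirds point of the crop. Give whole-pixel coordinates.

(1195, 361)

2711/542 > 16/9, so the 16:9 crop keeps the full height 542 and trims width to 542 × 16/9 = 963.56 px.
Left offset = (2711 − 963.56)/2 = 873.72 px; top offset = 0.
Bottom-left is one-third across and two-thirds down within the crop:
x = 873.72 + 1 × 963.56/3 ≈ 1195; y = 0.00 + 2 × 542.00/3 ≈ 361.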